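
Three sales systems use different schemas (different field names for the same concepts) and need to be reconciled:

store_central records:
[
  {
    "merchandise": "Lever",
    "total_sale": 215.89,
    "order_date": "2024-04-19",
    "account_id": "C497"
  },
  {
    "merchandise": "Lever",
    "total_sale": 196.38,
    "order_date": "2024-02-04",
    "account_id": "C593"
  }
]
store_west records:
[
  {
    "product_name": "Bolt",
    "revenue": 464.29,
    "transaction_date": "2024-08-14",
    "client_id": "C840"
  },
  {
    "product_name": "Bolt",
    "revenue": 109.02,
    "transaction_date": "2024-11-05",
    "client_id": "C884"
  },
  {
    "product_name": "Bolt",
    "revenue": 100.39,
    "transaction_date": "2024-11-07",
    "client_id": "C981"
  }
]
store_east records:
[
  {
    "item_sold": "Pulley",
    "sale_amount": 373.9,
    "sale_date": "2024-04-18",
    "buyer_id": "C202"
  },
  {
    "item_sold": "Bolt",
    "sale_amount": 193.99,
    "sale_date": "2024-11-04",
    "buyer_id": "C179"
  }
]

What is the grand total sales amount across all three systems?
1653.86

Schema reconciliation - all amount fields map to sale amount:

store_central (total_sale): 412.27
store_west (revenue): 673.7
store_east (sale_amount): 567.89

Grand total: 1653.86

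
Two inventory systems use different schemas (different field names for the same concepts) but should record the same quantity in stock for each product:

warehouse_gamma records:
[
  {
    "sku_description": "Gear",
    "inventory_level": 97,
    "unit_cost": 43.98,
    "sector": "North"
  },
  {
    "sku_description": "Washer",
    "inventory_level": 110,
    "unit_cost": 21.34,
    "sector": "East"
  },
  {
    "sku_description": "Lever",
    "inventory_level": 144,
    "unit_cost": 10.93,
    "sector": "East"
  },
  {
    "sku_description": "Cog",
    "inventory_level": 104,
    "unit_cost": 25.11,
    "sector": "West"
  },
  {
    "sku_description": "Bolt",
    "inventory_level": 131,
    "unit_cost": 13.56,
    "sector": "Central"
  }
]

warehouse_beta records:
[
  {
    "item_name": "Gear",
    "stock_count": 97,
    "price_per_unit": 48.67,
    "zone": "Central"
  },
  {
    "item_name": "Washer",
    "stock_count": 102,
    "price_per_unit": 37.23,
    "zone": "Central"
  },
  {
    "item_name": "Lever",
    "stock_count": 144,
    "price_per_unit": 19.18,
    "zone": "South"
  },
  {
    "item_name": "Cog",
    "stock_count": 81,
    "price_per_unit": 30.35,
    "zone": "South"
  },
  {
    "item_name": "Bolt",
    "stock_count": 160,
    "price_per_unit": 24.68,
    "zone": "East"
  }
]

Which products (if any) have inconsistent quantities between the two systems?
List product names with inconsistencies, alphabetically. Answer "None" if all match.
Bolt, Cog, Washer

Schema mappings:
- "sku_description" (warehouse_gamma) = "item_name" (warehouse_beta) = product name
- "inventory_level" (warehouse_gamma) = "stock_count" (warehouse_beta) = quantity

Comparison:
  Gear: 97 vs 97 - MATCH
  Washer: 110 vs 102 - MISMATCH
  Lever: 144 vs 144 - MATCH
  Cog: 104 vs 81 - MISMATCH
  Bolt: 131 vs 160 - MISMATCH

Products with inconsistencies: Bolt, Cog, Washer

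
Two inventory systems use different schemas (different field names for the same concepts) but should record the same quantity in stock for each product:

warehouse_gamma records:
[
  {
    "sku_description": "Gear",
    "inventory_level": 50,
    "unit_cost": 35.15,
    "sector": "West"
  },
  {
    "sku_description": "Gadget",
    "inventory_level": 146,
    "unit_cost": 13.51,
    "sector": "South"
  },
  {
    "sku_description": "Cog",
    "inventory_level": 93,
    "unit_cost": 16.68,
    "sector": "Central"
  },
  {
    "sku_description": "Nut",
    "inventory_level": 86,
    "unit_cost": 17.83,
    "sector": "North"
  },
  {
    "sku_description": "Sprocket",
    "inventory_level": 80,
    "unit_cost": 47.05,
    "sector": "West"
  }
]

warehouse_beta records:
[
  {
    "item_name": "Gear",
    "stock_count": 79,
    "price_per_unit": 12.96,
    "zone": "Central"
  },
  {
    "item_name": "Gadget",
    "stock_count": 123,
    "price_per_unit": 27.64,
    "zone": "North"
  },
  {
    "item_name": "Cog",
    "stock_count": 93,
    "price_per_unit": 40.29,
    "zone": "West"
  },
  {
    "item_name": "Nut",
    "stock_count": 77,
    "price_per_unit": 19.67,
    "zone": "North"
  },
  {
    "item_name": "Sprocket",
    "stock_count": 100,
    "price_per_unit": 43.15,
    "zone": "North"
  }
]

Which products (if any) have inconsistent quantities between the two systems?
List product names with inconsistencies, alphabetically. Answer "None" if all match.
Gadget, Gear, Nut, Sprocket

Schema mappings:
- "sku_description" (warehouse_gamma) = "item_name" (warehouse_beta) = product name
- "inventory_level" (warehouse_gamma) = "stock_count" (warehouse_beta) = quantity

Comparison:
  Gear: 50 vs 79 - MISMATCH
  Gadget: 146 vs 123 - MISMATCH
  Cog: 93 vs 93 - MATCH
  Nut: 86 vs 77 - MISMATCH
  Sprocket: 80 vs 100 - MISMATCH

Products with inconsistencies: Gadget, Gear, Nut, Sprocket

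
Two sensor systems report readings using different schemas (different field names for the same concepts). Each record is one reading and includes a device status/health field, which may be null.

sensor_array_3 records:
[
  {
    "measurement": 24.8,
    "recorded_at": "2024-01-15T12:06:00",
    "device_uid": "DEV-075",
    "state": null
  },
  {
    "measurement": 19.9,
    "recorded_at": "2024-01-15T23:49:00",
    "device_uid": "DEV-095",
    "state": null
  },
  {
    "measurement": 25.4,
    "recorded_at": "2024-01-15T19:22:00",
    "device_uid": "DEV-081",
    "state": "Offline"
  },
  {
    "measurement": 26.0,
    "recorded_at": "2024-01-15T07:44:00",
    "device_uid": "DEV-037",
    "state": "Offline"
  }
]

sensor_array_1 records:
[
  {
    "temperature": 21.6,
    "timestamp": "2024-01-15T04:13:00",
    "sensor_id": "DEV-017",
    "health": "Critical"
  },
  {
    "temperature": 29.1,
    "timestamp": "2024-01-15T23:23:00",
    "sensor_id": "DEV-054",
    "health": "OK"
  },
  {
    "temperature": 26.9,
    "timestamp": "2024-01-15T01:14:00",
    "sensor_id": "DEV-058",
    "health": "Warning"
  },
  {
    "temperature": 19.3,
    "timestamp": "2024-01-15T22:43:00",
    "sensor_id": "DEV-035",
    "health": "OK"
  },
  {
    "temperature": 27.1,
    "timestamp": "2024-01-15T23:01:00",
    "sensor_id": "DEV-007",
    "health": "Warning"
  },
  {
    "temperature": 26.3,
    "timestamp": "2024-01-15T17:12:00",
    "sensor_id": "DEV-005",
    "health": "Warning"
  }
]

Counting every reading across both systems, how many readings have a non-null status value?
8

Schema mapping: "state" (sensor_array_3) = "health" (sensor_array_1) = status

Non-null in sensor_array_3: 2
Non-null in sensor_array_1: 6

Total non-null: 2 + 6 = 8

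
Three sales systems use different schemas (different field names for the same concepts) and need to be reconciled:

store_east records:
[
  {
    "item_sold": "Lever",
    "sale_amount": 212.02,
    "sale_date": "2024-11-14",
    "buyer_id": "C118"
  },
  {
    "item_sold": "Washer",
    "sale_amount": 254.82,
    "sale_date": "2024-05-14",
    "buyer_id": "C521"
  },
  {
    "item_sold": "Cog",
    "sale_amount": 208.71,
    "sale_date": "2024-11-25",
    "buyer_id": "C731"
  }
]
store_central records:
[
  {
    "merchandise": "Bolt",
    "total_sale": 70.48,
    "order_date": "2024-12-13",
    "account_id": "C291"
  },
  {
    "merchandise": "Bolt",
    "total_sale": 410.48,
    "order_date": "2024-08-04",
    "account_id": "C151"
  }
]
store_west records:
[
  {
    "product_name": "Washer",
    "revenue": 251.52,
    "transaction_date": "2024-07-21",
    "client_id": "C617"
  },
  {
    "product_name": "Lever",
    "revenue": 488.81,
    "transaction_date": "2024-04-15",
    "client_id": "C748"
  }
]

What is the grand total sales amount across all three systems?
1896.84

Schema reconciliation - all amount fields map to sale amount:

store_east (sale_amount): 675.55
store_central (total_sale): 480.96
store_west (revenue): 740.33

Grand total: 1896.84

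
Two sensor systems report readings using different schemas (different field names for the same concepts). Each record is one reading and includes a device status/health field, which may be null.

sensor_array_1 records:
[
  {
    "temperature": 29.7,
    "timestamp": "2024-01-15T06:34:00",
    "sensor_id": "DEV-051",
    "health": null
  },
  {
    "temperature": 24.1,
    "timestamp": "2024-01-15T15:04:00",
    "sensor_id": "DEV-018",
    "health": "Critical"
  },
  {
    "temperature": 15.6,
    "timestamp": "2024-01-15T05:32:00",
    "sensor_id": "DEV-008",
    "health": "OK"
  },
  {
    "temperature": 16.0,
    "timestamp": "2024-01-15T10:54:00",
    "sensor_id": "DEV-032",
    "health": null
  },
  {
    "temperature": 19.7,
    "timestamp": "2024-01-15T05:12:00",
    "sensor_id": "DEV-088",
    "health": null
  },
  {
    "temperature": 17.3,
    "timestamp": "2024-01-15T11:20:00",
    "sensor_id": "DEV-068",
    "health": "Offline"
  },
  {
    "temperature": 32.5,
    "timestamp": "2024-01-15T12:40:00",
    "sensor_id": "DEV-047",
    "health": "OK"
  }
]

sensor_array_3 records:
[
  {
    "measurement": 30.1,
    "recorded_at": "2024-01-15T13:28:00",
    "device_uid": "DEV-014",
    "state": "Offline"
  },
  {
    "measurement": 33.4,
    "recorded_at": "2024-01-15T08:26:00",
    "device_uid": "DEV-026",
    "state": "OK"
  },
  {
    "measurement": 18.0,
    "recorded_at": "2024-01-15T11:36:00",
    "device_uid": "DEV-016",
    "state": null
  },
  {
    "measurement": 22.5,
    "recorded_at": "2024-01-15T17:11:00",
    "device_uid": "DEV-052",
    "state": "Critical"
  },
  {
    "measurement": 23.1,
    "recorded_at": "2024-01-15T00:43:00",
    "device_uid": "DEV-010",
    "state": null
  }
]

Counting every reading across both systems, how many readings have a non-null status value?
7

Schema mapping: "health" (sensor_array_1) = "state" (sensor_array_3) = status

Non-null in sensor_array_1: 4
Non-null in sensor_array_3: 3

Total non-null: 4 + 3 = 7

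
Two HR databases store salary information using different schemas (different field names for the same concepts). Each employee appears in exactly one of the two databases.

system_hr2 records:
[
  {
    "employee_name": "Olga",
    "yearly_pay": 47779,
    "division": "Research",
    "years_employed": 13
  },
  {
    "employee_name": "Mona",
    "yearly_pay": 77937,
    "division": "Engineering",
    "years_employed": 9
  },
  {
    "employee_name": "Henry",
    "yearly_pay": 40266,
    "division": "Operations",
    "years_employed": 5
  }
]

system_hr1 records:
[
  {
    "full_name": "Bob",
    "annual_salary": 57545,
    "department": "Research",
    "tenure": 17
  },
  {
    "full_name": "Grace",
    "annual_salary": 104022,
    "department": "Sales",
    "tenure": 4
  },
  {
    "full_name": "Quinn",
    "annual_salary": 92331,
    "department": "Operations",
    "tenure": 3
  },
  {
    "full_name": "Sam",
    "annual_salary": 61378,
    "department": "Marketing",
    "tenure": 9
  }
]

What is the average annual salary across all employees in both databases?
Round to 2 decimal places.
68751.14

Schema mapping: "yearly_pay" (system_hr2) = "annual_salary" (system_hr1) = annual salary

All salaries: [47779, 77937, 40266, 57545, 104022, 92331, 61378]
Sum: 481258
Count: 7
Average: 481258 / 7 = 68751.14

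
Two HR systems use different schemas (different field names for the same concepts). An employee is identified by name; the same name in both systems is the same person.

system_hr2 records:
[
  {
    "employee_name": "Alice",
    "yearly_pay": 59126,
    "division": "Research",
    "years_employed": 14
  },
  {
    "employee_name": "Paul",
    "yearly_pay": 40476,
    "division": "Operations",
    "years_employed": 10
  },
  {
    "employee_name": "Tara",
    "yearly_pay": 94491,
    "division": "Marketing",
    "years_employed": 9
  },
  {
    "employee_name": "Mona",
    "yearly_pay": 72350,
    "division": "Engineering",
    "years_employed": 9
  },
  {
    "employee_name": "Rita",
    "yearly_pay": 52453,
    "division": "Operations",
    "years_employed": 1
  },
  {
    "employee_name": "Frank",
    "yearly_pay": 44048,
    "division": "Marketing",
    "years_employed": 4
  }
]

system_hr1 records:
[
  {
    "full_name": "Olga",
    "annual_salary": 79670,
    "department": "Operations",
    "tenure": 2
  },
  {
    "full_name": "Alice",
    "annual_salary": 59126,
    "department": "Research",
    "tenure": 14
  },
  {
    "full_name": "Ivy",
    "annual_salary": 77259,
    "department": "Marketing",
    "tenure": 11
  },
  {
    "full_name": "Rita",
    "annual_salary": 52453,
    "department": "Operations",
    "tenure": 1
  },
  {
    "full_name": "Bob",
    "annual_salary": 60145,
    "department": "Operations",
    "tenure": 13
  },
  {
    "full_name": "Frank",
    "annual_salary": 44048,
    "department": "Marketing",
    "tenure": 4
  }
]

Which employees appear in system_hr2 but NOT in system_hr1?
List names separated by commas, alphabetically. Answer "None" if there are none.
Mona, Paul, Tara

Schema mapping: "employee_name" (system_hr2) = "full_name" (system_hr1) = employee name

Names in system_hr2: ['Alice', 'Frank', 'Mona', 'Paul', 'Rita', 'Tara']
Names in system_hr1: ['Alice', 'Bob', 'Frank', 'Ivy', 'Olga', 'Rita']

In system_hr2 but not system_hr1: ['Mona', 'Paul', 'Tara']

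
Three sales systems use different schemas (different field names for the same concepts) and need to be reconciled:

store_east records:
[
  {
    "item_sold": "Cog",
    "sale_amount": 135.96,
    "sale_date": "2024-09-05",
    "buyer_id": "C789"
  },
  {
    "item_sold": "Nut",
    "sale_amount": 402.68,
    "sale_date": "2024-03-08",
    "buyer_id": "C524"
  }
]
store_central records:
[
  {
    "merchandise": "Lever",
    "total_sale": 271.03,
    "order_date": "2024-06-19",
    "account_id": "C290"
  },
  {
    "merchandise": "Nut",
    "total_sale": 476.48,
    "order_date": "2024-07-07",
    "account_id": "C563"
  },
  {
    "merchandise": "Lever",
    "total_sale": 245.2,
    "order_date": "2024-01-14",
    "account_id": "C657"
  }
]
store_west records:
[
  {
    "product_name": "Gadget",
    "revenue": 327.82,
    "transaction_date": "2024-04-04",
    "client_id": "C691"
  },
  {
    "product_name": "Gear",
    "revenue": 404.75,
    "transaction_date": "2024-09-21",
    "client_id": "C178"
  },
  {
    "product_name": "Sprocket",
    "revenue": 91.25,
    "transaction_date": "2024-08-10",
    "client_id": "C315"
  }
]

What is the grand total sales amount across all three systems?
2355.17

Schema reconciliation - all amount fields map to sale amount:

store_east (sale_amount): 538.64
store_central (total_sale): 992.71
store_west (revenue): 823.82

Grand total: 2355.17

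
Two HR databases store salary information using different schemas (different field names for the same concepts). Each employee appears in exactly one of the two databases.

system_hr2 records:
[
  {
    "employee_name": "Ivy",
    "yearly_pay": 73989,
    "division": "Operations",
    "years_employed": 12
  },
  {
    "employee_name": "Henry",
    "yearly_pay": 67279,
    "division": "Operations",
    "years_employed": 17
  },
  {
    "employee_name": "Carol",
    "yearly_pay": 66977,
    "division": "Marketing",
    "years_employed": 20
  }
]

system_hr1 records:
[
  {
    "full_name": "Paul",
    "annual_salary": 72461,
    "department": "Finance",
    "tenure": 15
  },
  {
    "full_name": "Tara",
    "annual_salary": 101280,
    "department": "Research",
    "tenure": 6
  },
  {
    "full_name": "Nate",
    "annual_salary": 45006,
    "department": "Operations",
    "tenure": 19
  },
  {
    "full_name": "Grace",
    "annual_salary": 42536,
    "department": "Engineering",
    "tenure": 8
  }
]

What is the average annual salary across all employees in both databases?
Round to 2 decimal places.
67075.43

Schema mapping: "yearly_pay" (system_hr2) = "annual_salary" (system_hr1) = annual salary

All salaries: [73989, 67279, 66977, 72461, 101280, 45006, 42536]
Sum: 469528
Count: 7
Average: 469528 / 7 = 67075.43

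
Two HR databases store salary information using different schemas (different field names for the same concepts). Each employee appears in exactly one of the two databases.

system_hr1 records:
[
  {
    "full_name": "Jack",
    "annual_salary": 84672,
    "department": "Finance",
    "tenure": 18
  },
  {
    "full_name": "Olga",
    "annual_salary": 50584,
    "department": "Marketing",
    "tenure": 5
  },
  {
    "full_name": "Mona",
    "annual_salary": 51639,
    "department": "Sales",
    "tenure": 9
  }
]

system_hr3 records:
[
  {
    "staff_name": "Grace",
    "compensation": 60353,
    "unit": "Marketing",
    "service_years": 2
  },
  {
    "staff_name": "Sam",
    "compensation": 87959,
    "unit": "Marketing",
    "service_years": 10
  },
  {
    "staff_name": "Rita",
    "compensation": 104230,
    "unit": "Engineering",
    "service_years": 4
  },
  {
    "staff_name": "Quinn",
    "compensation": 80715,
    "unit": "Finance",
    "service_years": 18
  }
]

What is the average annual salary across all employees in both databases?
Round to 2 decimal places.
74307.43

Schema mapping: "annual_salary" (system_hr1) = "compensation" (system_hr3) = annual salary

All salaries: [84672, 50584, 51639, 60353, 87959, 104230, 80715]
Sum: 520152
Count: 7
Average: 520152 / 7 = 74307.43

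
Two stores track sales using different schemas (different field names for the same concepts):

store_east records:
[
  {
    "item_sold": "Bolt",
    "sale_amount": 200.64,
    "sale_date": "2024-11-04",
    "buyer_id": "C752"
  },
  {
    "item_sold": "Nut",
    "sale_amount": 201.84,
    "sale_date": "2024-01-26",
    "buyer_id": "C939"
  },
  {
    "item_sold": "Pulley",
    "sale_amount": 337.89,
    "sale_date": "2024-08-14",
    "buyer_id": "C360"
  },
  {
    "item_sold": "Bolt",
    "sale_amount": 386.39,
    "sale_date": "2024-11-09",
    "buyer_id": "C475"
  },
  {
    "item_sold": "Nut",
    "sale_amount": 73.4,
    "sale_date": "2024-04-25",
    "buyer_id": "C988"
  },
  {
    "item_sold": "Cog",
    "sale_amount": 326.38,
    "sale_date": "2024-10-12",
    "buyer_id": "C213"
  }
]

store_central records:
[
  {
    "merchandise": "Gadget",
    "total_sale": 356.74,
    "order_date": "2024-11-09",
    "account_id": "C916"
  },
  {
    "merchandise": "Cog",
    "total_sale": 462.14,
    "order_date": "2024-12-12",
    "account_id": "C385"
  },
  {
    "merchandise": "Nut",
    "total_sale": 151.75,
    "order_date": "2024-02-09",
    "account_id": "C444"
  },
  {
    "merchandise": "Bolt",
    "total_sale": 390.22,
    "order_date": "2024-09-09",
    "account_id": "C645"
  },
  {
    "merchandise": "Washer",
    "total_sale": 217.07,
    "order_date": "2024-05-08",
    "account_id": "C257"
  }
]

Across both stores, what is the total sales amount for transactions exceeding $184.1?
2879.31

Schema mapping: "sale_amount" (store_east) = "total_sale" (store_central) = sale amount

Sum of sales > $184.1 in store_east: 1453.14
Sum of sales > $184.1 in store_central: 1426.17

Total: 1453.14 + 1426.17 = 2879.31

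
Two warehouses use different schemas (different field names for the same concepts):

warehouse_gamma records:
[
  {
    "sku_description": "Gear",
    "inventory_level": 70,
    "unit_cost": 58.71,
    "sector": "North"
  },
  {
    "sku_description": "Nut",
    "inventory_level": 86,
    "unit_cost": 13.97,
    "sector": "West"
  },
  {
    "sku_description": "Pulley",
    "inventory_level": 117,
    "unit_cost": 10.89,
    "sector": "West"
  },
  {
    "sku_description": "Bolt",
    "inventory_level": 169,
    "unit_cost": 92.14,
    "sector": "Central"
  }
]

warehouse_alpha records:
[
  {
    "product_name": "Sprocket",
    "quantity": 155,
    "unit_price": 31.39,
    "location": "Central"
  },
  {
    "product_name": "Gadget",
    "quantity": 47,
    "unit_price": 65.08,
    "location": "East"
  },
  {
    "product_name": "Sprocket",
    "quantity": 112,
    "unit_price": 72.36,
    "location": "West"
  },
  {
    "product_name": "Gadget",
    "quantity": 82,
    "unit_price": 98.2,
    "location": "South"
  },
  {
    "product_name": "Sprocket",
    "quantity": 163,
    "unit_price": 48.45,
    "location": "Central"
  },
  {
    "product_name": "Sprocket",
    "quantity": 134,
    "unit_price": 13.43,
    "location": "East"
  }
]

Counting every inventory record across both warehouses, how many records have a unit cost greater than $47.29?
6

Schema mapping: "unit_cost" (warehouse_gamma) = "unit_price" (warehouse_alpha) = unit cost

Records > $47.29 in warehouse_gamma: 2
Records > $47.29 in warehouse_alpha: 4

Total count: 2 + 4 = 6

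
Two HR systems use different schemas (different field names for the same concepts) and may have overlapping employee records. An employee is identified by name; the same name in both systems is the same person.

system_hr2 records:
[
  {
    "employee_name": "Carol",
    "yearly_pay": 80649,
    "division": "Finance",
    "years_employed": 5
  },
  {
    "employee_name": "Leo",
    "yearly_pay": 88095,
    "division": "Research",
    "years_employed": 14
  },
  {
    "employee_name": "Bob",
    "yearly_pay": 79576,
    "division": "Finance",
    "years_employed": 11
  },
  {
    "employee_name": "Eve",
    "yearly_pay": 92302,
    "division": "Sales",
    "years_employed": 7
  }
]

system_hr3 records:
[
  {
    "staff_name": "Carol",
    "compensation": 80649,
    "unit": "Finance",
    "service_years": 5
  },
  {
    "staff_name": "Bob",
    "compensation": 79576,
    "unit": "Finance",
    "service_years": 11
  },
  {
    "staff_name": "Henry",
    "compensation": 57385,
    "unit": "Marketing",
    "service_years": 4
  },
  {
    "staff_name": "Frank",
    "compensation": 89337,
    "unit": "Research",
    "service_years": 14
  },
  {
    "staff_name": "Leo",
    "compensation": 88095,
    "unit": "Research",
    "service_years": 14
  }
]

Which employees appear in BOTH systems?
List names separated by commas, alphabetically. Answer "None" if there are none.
Bob, Carol, Leo

Schema mapping: "employee_name" (system_hr2) = "staff_name" (system_hr3) = employee name

Names in system_hr2: ['Bob', 'Carol', 'Eve', 'Leo']
Names in system_hr3: ['Bob', 'Carol', 'Frank', 'Henry', 'Leo']

Intersection: ['Bob', 'Carol', 'Leo']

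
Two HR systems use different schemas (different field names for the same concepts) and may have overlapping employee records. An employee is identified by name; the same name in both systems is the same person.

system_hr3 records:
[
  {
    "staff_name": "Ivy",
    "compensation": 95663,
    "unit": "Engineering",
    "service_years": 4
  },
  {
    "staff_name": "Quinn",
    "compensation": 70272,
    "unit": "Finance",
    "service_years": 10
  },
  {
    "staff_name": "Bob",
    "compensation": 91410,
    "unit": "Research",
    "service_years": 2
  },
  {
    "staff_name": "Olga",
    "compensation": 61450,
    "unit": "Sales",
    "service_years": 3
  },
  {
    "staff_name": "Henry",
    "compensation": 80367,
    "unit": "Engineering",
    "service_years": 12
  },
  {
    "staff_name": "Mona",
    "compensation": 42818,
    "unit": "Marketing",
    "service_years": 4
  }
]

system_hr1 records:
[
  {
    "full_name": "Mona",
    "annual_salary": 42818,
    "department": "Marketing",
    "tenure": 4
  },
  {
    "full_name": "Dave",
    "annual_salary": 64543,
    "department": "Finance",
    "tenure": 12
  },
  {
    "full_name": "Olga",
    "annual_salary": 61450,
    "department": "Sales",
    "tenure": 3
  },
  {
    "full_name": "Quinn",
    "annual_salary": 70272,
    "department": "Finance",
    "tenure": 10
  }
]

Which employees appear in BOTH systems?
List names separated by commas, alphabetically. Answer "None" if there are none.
Mona, Olga, Quinn

Schema mapping: "staff_name" (system_hr3) = "full_name" (system_hr1) = employee name

Names in system_hr3: ['Bob', 'Henry', 'Ivy', 'Mona', 'Olga', 'Quinn']
Names in system_hr1: ['Dave', 'Mona', 'Olga', 'Quinn']

Intersection: ['Mona', 'Olga', 'Quinn']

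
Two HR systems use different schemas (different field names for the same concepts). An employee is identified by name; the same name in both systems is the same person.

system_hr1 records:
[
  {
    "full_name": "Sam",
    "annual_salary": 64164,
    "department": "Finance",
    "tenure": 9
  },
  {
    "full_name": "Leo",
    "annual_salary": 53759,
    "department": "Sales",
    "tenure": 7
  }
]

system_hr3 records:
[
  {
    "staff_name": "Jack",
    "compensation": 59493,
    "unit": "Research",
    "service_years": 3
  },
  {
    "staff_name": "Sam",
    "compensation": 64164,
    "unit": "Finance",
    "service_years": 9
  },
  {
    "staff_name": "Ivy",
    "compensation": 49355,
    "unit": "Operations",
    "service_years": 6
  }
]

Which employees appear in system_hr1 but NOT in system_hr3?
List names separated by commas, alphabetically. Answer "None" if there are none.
Leo

Schema mapping: "full_name" (system_hr1) = "staff_name" (system_hr3) = employee name

Names in system_hr1: ['Leo', 'Sam']
Names in system_hr3: ['Ivy', 'Jack', 'Sam']

In system_hr1 but not system_hr3: ['Leo']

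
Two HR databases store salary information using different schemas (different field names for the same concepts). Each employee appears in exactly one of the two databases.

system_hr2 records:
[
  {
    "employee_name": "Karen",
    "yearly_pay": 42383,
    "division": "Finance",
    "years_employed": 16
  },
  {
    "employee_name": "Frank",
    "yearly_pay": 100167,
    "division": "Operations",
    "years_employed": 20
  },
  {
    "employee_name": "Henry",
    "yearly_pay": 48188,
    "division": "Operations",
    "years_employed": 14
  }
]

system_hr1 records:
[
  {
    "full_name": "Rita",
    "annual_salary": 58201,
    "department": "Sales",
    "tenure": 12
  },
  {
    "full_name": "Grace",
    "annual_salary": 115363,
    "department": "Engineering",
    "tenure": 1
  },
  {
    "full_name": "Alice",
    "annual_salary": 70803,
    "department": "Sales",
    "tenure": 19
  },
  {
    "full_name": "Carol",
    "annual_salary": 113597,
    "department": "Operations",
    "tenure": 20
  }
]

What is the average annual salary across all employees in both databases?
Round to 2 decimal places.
78386.00

Schema mapping: "yearly_pay" (system_hr2) = "annual_salary" (system_hr1) = annual salary

All salaries: [42383, 100167, 48188, 58201, 115363, 70803, 113597]
Sum: 548702
Count: 7
Average: 548702 / 7 = 78386.00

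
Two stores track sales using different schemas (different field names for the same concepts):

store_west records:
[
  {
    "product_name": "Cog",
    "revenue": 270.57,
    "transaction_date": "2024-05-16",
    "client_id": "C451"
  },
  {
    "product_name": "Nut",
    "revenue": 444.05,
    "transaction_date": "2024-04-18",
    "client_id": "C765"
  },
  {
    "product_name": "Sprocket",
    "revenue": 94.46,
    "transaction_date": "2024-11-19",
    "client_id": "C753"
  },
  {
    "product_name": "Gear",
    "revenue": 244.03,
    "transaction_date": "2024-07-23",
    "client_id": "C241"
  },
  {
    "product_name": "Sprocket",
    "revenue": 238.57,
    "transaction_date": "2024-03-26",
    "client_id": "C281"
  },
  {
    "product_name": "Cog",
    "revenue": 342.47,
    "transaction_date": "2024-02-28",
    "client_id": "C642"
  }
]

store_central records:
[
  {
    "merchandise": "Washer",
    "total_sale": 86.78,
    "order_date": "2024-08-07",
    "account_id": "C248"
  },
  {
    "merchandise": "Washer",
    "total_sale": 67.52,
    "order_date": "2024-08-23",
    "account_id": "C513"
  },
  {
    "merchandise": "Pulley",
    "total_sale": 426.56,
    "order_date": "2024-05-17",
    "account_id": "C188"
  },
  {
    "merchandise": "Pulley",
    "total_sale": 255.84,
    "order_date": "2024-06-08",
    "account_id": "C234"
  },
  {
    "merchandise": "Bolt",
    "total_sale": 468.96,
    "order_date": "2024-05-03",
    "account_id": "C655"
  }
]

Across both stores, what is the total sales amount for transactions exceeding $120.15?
2691.05

Schema mapping: "revenue" (store_west) = "total_sale" (store_central) = sale amount

Sum of sales > $120.15 in store_west: 1539.69
Sum of sales > $120.15 in store_central: 1151.36

Total: 1539.69 + 1151.36 = 2691.05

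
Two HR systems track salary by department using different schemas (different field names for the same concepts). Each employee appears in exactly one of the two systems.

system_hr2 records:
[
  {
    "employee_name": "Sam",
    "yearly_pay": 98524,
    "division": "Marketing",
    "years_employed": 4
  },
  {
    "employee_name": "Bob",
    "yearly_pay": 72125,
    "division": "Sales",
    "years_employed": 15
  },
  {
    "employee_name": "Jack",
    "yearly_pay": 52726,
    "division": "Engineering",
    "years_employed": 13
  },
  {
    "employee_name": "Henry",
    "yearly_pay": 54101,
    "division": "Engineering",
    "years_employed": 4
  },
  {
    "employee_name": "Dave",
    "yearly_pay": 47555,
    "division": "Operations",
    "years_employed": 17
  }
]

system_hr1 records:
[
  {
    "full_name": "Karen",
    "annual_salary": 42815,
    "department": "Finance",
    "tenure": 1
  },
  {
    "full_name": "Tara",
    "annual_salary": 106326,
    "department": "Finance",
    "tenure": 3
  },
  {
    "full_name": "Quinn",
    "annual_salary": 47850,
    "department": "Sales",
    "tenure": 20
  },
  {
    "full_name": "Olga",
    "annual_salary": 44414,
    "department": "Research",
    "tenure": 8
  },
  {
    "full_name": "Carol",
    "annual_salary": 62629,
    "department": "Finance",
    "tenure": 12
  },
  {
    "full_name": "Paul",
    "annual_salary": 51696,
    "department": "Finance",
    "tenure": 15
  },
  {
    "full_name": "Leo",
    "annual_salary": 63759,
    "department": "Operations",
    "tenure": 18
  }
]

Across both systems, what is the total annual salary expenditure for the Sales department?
119975

Schema mappings:
- "division" (system_hr2) = "department" (system_hr1) = department
- "yearly_pay" (system_hr2) = "annual_salary" (system_hr1) = salary

Sales salaries from system_hr2: 72125
Sales salaries from system_hr1: 47850

Total: 72125 + 47850 = 119975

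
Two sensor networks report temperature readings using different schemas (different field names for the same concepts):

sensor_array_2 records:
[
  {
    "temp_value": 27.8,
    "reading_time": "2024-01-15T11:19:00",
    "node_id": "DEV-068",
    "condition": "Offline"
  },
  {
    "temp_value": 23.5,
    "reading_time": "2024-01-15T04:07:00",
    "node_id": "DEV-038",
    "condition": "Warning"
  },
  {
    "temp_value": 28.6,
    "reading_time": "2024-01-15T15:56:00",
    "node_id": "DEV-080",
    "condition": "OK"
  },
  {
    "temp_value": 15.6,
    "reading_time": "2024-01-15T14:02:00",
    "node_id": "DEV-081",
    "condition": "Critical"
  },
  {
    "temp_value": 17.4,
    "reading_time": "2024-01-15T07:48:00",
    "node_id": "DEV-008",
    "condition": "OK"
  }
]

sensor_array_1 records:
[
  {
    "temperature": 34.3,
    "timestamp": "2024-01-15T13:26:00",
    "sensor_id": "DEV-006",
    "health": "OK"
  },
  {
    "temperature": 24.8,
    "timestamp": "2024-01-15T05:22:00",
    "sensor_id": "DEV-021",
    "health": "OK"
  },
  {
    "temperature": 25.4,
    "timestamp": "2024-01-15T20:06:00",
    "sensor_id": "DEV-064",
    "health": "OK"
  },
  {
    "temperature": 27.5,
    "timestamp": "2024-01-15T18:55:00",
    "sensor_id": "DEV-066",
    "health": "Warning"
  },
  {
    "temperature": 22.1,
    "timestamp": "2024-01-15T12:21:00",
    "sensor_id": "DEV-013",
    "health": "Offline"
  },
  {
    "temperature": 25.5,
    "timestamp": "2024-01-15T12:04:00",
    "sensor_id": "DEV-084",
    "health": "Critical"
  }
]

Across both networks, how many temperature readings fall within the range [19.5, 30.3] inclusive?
8

Schema mapping: "temp_value" (sensor_array_2) = "temperature" (sensor_array_1) = temperature

Readings in [19.5, 30.3] from sensor_array_2: 3
Readings in [19.5, 30.3] from sensor_array_1: 5

Total count: 3 + 5 = 8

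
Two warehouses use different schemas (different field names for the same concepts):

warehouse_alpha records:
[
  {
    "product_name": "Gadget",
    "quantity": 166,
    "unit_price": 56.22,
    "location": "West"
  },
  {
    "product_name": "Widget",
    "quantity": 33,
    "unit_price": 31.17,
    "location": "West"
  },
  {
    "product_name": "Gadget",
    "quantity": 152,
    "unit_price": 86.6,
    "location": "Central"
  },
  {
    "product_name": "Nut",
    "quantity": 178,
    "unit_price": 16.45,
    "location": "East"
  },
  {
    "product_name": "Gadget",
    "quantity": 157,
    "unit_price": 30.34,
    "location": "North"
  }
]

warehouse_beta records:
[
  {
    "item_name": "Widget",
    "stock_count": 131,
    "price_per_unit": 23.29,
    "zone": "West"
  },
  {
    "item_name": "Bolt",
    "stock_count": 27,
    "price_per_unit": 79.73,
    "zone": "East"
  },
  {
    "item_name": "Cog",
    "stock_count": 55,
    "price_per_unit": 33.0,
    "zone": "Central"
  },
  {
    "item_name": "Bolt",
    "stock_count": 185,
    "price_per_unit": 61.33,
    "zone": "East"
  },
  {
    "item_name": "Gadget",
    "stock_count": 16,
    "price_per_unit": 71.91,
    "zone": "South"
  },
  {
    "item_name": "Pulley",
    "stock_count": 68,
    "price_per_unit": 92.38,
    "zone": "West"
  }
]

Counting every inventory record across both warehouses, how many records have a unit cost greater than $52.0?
6

Schema mapping: "unit_price" (warehouse_alpha) = "price_per_unit" (warehouse_beta) = unit cost

Records > $52.0 in warehouse_alpha: 2
Records > $52.0 in warehouse_beta: 4

Total count: 2 + 4 = 6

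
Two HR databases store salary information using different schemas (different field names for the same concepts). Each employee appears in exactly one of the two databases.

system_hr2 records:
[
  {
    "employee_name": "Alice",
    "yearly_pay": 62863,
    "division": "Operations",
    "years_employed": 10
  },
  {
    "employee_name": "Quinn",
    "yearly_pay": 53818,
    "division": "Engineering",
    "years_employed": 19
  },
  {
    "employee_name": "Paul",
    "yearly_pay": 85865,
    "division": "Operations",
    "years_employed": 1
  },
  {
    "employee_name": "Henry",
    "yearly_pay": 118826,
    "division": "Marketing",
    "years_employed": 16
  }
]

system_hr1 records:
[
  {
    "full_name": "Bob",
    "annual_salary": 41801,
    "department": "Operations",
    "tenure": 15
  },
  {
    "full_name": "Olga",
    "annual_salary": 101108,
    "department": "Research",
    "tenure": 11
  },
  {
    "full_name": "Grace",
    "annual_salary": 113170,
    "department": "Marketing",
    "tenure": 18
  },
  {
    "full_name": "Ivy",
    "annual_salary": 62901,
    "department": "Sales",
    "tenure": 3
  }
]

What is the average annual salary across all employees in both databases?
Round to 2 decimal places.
80044.00

Schema mapping: "yearly_pay" (system_hr2) = "annual_salary" (system_hr1) = annual salary

All salaries: [62863, 53818, 85865, 118826, 41801, 101108, 113170, 62901]
Sum: 640352
Count: 8
Average: 640352 / 8 = 80044.00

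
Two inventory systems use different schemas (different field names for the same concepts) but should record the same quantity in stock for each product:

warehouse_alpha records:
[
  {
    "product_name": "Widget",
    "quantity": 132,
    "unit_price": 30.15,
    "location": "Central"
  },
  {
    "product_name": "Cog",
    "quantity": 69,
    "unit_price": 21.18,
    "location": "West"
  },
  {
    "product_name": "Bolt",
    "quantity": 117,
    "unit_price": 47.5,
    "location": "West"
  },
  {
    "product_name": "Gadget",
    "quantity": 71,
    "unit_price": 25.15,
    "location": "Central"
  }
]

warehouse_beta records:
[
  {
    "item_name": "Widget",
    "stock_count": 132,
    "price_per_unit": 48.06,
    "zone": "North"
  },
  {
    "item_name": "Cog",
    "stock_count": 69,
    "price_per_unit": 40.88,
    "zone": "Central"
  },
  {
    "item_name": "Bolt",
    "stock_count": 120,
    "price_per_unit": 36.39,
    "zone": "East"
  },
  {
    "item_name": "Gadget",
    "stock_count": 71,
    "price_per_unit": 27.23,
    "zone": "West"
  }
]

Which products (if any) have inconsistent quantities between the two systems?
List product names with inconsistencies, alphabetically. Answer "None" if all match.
Bolt

Schema mappings:
- "product_name" (warehouse_alpha) = "item_name" (warehouse_beta) = product name
- "quantity" (warehouse_alpha) = "stock_count" (warehouse_beta) = quantity

Comparison:
  Widget: 132 vs 132 - MATCH
  Cog: 69 vs 69 - MATCH
  Bolt: 117 vs 120 - MISMATCH
  Gadget: 71 vs 71 - MATCH

Products with inconsistencies: Bolt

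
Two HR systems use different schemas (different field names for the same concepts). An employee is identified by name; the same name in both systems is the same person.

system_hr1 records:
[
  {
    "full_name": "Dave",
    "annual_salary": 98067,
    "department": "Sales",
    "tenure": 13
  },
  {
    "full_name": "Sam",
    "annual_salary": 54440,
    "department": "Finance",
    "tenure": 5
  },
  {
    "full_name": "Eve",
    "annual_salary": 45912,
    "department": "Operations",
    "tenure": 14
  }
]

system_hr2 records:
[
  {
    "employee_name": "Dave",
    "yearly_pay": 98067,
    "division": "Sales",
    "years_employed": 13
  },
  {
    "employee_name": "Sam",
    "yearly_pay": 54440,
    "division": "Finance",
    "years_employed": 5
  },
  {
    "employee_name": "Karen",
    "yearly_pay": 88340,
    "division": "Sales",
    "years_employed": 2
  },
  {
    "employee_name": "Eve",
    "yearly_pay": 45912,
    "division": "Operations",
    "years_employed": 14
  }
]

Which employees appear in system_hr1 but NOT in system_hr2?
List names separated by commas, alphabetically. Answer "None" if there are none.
None

Schema mapping: "full_name" (system_hr1) = "employee_name" (system_hr2) = employee name

Names in system_hr1: ['Dave', 'Eve', 'Sam']
Names in system_hr2: ['Dave', 'Eve', 'Karen', 'Sam']

In system_hr1 but not system_hr2: None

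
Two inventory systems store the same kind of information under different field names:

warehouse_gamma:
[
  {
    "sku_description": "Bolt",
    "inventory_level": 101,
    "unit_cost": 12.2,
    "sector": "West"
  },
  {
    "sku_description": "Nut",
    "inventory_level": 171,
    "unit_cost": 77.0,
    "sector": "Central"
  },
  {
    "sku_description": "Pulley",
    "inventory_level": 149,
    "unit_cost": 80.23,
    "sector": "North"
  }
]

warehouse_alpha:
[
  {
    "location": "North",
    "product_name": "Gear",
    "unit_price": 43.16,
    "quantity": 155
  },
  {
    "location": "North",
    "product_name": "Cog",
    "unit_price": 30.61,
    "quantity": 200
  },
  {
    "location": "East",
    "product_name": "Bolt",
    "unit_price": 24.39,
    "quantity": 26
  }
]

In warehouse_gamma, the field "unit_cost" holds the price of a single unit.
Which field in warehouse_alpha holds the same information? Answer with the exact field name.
unit_price

In warehouse_gamma, "unit_cost" holds the price of a single unit.
The fields in warehouse_alpha are: "location", "product_name", "unit_price", "quantity".
"unit_price" is the match: the name refers to the same concept and its values are decimal currency amounts (e.g. 43.16, 30.61).
The other fields ("location", "product_name", "quantity") hold different kinds of data.

So "unit_cost" in warehouse_gamma corresponds to "unit_price" in warehouse_alpha.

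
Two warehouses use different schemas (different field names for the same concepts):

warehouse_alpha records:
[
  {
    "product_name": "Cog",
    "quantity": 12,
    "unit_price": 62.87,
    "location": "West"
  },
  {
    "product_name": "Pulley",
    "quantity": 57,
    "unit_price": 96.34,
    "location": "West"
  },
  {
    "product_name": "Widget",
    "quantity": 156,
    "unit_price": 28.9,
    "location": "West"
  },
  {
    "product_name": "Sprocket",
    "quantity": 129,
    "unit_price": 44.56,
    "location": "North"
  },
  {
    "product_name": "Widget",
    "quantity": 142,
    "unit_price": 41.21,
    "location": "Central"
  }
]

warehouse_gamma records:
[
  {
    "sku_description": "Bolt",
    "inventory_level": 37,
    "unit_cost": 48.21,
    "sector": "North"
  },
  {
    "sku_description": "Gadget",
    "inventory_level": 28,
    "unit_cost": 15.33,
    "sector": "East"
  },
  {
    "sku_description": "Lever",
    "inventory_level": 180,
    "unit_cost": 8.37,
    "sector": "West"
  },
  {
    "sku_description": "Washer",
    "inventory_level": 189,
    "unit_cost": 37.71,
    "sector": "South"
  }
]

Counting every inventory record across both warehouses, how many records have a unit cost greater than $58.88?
2

Schema mapping: "unit_price" (warehouse_alpha) = "unit_cost" (warehouse_gamma) = unit cost

Records > $58.88 in warehouse_alpha: 2
Records > $58.88 in warehouse_gamma: 0

Total count: 2 + 0 = 2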